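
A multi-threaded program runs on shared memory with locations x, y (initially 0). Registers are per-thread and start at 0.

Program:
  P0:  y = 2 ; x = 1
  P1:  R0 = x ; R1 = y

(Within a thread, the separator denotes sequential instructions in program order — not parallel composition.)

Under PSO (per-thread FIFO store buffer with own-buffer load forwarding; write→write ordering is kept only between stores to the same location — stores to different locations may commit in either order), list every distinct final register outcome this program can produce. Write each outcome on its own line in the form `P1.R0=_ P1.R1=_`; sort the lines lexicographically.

P1.R0=0 P1.R1=0
P1.R0=0 P1.R1=2
P1.R0=1 P1.R1=0
P1.R0=1 P1.R1=2

outcome vector order: (P1.R0,P1.R1)
|PSO outcomes| = 4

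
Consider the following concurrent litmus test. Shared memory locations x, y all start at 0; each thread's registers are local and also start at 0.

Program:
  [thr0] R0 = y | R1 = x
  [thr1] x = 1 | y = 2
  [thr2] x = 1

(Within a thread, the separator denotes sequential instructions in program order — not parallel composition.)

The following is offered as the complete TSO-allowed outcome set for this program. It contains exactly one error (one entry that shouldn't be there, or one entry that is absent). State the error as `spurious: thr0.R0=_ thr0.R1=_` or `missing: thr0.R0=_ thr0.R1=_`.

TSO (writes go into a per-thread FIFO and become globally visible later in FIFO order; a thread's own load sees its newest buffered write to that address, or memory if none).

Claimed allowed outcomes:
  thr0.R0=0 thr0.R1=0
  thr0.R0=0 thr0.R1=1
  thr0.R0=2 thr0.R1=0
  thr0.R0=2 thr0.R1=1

outcome vector order: (thr0.R0,thr0.R1)
TSO (3): 00; 01; 21
claimed∖TSO = {20}

spurious: thr0.R0=2 thr0.R1=0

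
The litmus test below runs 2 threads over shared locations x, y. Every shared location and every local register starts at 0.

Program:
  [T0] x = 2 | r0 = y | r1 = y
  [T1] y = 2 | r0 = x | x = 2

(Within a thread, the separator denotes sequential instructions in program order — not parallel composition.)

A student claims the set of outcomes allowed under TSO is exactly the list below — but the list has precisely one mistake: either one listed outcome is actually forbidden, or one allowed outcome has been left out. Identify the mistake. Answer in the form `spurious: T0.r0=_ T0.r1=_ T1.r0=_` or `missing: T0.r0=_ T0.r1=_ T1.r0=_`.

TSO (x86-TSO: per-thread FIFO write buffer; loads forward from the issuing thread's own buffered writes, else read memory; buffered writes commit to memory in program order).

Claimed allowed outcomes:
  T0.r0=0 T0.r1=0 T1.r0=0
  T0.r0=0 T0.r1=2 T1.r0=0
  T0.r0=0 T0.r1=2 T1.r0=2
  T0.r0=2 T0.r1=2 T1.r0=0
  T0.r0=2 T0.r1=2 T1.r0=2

outcome vector order: (T0.r0,T0.r1,T1.r0)
TSO (6): <0 0 0>; <0 0 2>; <0 2 0>; <0 2 2>; <2 2 0>; <2 2 2>
TSO∖claimed = {<0 0 2>}

missing: T0.r0=0 T0.r1=0 T1.r0=2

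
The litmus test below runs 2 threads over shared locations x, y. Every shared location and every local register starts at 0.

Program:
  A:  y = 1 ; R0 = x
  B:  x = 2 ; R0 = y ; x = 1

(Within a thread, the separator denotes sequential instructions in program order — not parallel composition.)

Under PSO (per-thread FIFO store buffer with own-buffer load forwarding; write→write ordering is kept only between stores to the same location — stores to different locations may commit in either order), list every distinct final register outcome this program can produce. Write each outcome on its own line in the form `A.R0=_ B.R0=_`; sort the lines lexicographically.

A.R0=0 B.R0=0
A.R0=0 B.R0=1
A.R0=1 B.R0=0
A.R0=1 B.R0=1
A.R0=2 B.R0=0
A.R0=2 B.R0=1

outcome vector order: (A.R0,B.R0)
|PSO outcomes| = 6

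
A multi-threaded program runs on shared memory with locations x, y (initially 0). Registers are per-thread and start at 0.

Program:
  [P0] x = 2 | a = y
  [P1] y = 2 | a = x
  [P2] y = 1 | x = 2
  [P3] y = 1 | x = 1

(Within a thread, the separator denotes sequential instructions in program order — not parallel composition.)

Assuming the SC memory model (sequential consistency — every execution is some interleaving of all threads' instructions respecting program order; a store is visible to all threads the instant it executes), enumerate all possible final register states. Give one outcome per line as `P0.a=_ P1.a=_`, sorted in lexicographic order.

P0.a=0 P1.a=1
P0.a=0 P1.a=2
P0.a=1 P1.a=0
P0.a=1 P1.a=1
P0.a=1 P1.a=2
P0.a=2 P1.a=0
P0.a=2 P1.a=1
P0.a=2 P1.a=2

outcome vector order: (P0.a,P1.a)
|SC outcomes| = 8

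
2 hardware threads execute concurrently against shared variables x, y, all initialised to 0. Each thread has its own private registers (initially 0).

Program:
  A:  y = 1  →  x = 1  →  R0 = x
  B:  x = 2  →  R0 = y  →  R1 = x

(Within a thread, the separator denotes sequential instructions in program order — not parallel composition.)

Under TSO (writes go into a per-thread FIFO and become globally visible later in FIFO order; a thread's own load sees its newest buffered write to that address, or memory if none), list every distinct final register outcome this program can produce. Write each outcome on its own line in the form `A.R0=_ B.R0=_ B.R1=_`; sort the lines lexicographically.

outcome vector order: (A.R0,B.R0,B.R1)
|TSO outcomes| = 6

A.R0=1 B.R0=0 B.R1=1
A.R0=1 B.R0=0 B.R1=2
A.R0=1 B.R0=1 B.R1=1
A.R0=1 B.R0=1 B.R1=2
A.R0=2 B.R0=0 B.R1=2
A.R0=2 B.R0=1 B.R1=2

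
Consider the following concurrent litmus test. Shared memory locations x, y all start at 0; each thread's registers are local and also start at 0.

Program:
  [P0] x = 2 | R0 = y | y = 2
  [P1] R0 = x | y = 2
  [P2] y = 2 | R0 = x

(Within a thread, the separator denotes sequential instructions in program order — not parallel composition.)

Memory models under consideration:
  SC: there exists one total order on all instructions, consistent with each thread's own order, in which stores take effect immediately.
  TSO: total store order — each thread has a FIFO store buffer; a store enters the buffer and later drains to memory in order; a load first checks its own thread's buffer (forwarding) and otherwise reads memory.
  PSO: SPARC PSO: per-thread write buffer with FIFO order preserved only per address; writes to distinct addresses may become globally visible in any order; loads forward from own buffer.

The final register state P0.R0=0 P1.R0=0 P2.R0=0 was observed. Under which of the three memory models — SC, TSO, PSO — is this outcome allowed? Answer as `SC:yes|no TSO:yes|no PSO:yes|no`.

SC:no TSO:yes PSO:yes

outcome vector order: (P0.R0,P1.R0,P2.R0)
SC (6): <0 0 2> <0 2 2> <2 0 0> <2 0 2> <2 2 0> <2 2 2>
TSO (8): <0 0 0> <0 0 2> <0 2 0> <0 2 2> <2 0 0> <2 0 2> <2 2 0> <2 2 2>
PSO (8): <0 0 0> <0 0 2> <0 2 0> <0 2 2> <2 0 0> <2 0 2> <2 2 0> <2 2 2>
target <0 0 0> ∈ {TSO,PSO}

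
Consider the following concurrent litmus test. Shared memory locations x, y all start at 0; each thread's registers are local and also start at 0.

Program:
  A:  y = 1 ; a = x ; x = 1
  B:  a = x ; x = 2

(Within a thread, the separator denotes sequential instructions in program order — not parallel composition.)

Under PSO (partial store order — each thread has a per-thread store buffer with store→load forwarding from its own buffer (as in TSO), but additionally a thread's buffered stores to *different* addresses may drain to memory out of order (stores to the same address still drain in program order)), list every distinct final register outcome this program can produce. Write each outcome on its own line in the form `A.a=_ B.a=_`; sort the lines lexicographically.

A.a=0 B.a=0
A.a=0 B.a=1
A.a=2 B.a=0

outcome vector order: (A.a,B.a)
|PSO outcomes| = 3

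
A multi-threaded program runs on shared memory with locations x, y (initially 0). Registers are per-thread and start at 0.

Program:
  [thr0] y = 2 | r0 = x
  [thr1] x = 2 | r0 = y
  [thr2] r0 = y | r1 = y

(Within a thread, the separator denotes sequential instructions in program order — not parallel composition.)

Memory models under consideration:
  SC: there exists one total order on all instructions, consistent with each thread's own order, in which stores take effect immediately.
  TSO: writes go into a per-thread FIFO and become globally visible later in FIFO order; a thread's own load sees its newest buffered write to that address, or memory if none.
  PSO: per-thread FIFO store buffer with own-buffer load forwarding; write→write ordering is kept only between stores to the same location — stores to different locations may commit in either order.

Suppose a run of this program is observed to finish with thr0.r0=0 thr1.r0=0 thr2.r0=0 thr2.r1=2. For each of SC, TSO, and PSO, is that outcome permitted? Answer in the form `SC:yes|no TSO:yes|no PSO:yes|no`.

SC:no TSO:yes PSO:yes

outcome vector order: (thr0.r0,thr1.r0,thr2.r0,thr2.r1)
[SC] allowed = {(0,2,0,0) (0,2,0,2) (0,2,2,2) (2,0,0,0) (2,0,0,2) (2,0,2,2) (2,2,0,0) (2,2,0,2) (2,2,2,2)}
[TSO] allowed = {(0,0,0,0) (0,0,0,2) (0,0,2,2) (0,2,0,0) (0,2,0,2) (0,2,2,2) (2,0,0,0) (2,0,0,2) (2,0,2,2) (2,2,0,0) (2,2,0,2) (2,2,2,2)}
[PSO] allowed = {(0,0,0,0) (0,0,0,2) (0,0,2,2) (0,2,0,0) (0,2,0,2) (0,2,2,2) (2,0,0,0) (2,0,0,2) (2,0,2,2) (2,2,0,0) (2,2,0,2) (2,2,2,2)}
target (0,0,0,2) ∈ {TSO,PSO}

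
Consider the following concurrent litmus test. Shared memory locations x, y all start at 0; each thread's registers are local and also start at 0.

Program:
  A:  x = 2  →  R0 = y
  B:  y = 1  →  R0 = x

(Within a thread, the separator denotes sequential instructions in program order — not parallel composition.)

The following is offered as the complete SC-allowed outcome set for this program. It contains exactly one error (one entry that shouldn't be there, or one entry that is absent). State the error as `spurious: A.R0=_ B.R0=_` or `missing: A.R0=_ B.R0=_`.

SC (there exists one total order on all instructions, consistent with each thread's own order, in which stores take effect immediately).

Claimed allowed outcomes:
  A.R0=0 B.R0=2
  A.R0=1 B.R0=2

outcome vector order: (A.R0,B.R0)
SC: 3 outcomes — {(0,2), (1,0), (1,2)}
SC∖claimed = {(1,0)}

missing: A.R0=1 B.R0=0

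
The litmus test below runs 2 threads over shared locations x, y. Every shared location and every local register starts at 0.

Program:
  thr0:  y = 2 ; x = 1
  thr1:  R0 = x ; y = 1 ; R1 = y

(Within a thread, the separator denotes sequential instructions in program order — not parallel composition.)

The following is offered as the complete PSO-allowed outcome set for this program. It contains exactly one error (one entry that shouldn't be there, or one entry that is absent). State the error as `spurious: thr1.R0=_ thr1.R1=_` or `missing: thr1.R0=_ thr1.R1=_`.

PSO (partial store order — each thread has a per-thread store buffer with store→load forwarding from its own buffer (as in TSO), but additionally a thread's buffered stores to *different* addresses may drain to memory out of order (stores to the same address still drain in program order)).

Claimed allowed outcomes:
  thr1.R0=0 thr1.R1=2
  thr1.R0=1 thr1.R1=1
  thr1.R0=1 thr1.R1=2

outcome vector order: (thr1.R0,thr1.R1)
PSO: 4 outcomes — {01 02 11 12}
PSO∖claimed = {01}

missing: thr1.R0=0 thr1.R1=1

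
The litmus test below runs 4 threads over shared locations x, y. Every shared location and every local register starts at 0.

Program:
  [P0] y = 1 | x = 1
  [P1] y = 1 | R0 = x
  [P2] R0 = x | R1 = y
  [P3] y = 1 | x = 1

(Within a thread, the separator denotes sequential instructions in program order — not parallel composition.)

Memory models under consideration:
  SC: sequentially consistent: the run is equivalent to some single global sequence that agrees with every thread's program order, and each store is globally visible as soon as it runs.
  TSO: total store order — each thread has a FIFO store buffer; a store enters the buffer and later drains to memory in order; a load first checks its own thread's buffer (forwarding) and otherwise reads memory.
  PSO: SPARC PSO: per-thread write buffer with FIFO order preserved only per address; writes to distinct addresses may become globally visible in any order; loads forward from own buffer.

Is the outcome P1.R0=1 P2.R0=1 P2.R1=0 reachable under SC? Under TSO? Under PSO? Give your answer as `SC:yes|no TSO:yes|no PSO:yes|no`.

outcome vector order: (P1.R0,P2.R0,P2.R1)
[SC] allowed = {0/0/0; 0/0/1; 0/1/1; 1/0/0; 1/0/1; 1/1/1}
[TSO] allowed = {0/0/0; 0/0/1; 0/1/1; 1/0/0; 1/0/1; 1/1/1}
[PSO] allowed = {0/0/0; 0/0/1; 0/1/0; 0/1/1; 1/0/0; 1/0/1; 1/1/0; 1/1/1}
target 1/1/0 ∈ {PSO}

SC:no TSO:no PSO:yes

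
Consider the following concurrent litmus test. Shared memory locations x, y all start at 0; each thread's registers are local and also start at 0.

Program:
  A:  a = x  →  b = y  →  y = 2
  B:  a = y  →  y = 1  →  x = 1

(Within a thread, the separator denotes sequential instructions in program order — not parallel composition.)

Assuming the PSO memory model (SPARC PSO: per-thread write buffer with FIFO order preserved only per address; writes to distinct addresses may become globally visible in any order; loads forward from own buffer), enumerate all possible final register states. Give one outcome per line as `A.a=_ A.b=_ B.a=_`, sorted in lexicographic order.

outcome vector order: (A.a,A.b,B.a)
|PSO outcomes| = 5

A.a=0 A.b=0 B.a=0
A.a=0 A.b=0 B.a=2
A.a=0 A.b=1 B.a=0
A.a=1 A.b=0 B.a=0
A.a=1 A.b=1 B.a=0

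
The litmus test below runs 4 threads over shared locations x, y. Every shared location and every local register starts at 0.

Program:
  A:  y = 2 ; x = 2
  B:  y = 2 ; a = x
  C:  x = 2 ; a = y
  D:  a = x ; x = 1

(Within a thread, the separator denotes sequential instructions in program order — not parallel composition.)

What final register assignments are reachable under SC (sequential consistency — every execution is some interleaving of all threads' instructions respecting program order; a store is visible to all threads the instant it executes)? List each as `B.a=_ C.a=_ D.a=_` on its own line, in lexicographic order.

B.a=0 C.a=2 D.a=0
B.a=0 C.a=2 D.a=2
B.a=1 C.a=0 D.a=0
B.a=1 C.a=0 D.a=2
B.a=1 C.a=2 D.a=0
B.a=1 C.a=2 D.a=2
B.a=2 C.a=0 D.a=0
B.a=2 C.a=0 D.a=2
B.a=2 C.a=2 D.a=0
B.a=2 C.a=2 D.a=2

outcome vector order: (B.a,C.a,D.a)
|SC outcomes| = 10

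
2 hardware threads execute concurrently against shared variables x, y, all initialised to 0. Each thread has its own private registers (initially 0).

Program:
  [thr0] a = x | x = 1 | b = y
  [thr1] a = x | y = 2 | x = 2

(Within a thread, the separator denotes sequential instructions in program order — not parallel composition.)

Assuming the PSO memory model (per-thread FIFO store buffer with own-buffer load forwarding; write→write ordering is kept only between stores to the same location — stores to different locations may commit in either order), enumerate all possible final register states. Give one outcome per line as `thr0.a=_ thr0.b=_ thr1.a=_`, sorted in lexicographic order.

outcome vector order: (thr0.a,thr0.b,thr1.a)
|PSO outcomes| = 6

thr0.a=0 thr0.b=0 thr1.a=0
thr0.a=0 thr0.b=0 thr1.a=1
thr0.a=0 thr0.b=2 thr1.a=0
thr0.a=0 thr0.b=2 thr1.a=1
thr0.a=2 thr0.b=0 thr1.a=0
thr0.a=2 thr0.b=2 thr1.a=0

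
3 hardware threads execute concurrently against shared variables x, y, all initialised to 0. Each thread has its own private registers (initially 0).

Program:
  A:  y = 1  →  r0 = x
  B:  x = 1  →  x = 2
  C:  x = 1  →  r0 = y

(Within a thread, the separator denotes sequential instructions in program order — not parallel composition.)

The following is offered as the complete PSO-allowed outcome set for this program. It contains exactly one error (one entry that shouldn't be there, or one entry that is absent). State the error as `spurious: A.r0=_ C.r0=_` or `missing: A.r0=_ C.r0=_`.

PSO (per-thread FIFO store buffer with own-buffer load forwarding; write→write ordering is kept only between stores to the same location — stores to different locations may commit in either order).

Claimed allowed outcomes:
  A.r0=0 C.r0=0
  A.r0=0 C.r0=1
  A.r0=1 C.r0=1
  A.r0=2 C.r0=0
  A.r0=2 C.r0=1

outcome vector order: (A.r0,C.r0)
under PSO → (0,0) (0,1) (1,0) (1,1) (2,0) (2,1)
PSO∖claimed = {(1,0)}

missing: A.r0=1 C.r0=0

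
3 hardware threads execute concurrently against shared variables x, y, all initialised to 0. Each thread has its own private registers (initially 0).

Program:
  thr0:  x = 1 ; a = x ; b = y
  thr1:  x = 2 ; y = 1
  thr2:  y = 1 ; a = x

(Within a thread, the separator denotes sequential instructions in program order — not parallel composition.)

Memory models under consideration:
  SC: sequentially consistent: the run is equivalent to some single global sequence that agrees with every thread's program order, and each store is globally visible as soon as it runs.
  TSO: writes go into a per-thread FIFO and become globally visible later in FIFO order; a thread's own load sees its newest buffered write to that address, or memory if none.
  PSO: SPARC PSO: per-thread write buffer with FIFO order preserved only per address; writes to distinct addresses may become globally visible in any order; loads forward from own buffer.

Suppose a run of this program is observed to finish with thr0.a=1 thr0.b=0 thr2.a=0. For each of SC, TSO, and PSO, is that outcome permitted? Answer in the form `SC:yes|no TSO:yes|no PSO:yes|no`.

SC:no TSO:yes PSO:yes

outcome vector order: (thr0.a,thr0.b,thr2.a)
under SC → <1 0 1>, <1 0 2>, <1 1 0>, <1 1 1>, <1 1 2>, <2 0 2>, <2 1 0>, <2 1 1>, <2 1 2>
under TSO → <1 0 0>, <1 0 1>, <1 0 2>, <1 1 0>, <1 1 1>, <1 1 2>, <2 0 0>, <2 0 1>, <2 0 2>, <2 1 0>, <2 1 1>, <2 1 2>
under PSO → <1 0 0>, <1 0 1>, <1 0 2>, <1 1 0>, <1 1 1>, <1 1 2>, <2 0 0>, <2 0 1>, <2 0 2>, <2 1 0>, <2 1 1>, <2 1 2>
target <1 0 0> ∈ {TSO,PSO}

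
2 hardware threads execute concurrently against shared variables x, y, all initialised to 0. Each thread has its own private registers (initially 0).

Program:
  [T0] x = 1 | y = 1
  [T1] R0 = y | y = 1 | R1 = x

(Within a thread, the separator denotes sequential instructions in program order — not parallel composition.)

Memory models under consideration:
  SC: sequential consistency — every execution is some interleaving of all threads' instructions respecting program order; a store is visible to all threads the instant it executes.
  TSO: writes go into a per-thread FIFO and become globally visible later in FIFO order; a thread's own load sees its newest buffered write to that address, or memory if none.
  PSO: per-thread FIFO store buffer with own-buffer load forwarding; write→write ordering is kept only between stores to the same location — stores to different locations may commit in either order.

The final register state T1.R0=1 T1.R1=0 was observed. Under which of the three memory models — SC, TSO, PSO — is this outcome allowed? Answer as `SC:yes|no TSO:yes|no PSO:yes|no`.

outcome vector order: (T1.R0,T1.R1)
under SC → (0,0), (0,1), (1,1)
under TSO → (0,0), (0,1), (1,1)
under PSO → (0,0), (0,1), (1,0), (1,1)
target (1,0) ∈ {PSO}

SC:no TSO:no PSO:yes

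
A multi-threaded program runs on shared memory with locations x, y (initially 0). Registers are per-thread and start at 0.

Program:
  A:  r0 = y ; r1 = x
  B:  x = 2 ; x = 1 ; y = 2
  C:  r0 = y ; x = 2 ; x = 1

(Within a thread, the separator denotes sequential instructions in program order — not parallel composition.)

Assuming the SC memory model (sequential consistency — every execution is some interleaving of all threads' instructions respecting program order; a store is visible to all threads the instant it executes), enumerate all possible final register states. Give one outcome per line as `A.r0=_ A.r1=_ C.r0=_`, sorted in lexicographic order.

A.r0=0 A.r1=0 C.r0=0
A.r0=0 A.r1=0 C.r0=2
A.r0=0 A.r1=1 C.r0=0
A.r0=0 A.r1=1 C.r0=2
A.r0=0 A.r1=2 C.r0=0
A.r0=0 A.r1=2 C.r0=2
A.r0=2 A.r1=1 C.r0=0
A.r0=2 A.r1=1 C.r0=2
A.r0=2 A.r1=2 C.r0=0
A.r0=2 A.r1=2 C.r0=2

outcome vector order: (A.r0,A.r1,C.r0)
|SC outcomes| = 10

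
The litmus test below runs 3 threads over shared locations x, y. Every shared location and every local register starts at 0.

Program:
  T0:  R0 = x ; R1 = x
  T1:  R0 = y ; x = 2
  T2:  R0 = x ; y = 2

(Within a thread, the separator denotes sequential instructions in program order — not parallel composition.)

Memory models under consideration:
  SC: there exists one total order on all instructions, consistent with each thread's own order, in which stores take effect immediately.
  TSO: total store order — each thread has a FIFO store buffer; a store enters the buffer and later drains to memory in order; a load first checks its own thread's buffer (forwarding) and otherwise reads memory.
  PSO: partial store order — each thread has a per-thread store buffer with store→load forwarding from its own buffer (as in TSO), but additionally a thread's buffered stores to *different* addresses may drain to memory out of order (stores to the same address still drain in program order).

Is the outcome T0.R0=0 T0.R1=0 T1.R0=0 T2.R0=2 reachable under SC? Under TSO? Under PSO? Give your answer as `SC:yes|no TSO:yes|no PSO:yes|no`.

outcome vector order: (T0.R0,T0.R1,T1.R0,T2.R0)
[SC] allowed = {<0 0 0 0>, <0 0 0 2>, <0 0 2 0>, <0 2 0 0>, <0 2 0 2>, <0 2 2 0>, <2 2 0 0>, <2 2 0 2>, <2 2 2 0>}
[TSO] allowed = {<0 0 0 0>, <0 0 0 2>, <0 0 2 0>, <0 2 0 0>, <0 2 0 2>, <0 2 2 0>, <2 2 0 0>, <2 2 0 2>, <2 2 2 0>}
[PSO] allowed = {<0 0 0 0>, <0 0 0 2>, <0 0 2 0>, <0 2 0 0>, <0 2 0 2>, <0 2 2 0>, <2 2 0 0>, <2 2 0 2>, <2 2 2 0>}
target <0 0 0 2> ∈ {SC,TSO,PSO}

SC:yes TSO:yes PSO:yes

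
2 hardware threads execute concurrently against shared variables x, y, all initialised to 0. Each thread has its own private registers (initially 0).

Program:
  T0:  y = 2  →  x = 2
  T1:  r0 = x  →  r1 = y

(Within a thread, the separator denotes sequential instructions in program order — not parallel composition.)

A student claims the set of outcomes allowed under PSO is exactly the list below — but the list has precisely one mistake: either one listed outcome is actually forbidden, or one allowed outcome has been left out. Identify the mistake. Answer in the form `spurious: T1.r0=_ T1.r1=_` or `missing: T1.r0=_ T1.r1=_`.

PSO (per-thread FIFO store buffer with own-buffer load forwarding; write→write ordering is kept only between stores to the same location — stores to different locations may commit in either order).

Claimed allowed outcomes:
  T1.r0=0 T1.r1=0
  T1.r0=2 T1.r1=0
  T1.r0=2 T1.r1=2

outcome vector order: (T1.r0,T1.r1)
PSO: 4 outcomes — {(0,0) (0,2) (2,0) (2,2)}
PSO∖claimed = {(0,2)}

missing: T1.r0=0 T1.r1=2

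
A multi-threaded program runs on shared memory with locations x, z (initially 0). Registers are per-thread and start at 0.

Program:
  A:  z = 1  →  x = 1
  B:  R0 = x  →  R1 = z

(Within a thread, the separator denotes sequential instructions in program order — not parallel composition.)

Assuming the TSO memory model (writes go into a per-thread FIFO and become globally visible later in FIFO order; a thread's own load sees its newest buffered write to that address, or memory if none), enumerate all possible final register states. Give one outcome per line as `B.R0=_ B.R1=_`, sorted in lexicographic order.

B.R0=0 B.R1=0
B.R0=0 B.R1=1
B.R0=1 B.R1=1

outcome vector order: (B.R0,B.R1)
|TSO outcomes| = 3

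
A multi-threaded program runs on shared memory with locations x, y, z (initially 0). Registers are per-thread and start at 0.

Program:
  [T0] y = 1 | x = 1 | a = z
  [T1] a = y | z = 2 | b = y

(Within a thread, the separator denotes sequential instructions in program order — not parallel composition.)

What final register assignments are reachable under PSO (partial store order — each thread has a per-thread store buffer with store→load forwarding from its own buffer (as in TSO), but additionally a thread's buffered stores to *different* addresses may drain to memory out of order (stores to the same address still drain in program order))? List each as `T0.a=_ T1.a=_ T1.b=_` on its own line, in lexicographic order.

outcome vector order: (T0.a,T1.a,T1.b)
|PSO outcomes| = 6

T0.a=0 T1.a=0 T1.b=0
T0.a=0 T1.a=0 T1.b=1
T0.a=0 T1.a=1 T1.b=1
T0.a=2 T1.a=0 T1.b=0
T0.a=2 T1.a=0 T1.b=1
T0.a=2 T1.a=1 T1.b=1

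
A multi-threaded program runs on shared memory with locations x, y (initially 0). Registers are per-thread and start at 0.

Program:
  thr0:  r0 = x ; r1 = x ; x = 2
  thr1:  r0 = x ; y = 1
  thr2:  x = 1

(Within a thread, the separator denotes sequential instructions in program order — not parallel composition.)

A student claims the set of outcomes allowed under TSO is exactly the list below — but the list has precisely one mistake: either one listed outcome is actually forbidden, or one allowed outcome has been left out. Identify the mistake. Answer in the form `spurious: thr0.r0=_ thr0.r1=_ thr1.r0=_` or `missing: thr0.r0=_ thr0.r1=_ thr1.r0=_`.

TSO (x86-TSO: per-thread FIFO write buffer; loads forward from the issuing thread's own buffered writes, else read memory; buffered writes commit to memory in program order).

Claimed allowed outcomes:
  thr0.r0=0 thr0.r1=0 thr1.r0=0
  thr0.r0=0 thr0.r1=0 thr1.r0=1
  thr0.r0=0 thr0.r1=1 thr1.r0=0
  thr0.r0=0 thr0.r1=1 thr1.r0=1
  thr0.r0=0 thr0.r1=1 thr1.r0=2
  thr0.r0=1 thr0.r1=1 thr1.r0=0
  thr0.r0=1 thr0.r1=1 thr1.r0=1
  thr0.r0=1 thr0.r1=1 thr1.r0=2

missing: thr0.r0=0 thr0.r1=0 thr1.r0=2

outcome vector order: (thr0.r0,thr0.r1,thr1.r0)
[TSO] allowed = {<0 0 0> <0 0 1> <0 0 2> <0 1 0> <0 1 1> <0 1 2> <1 1 0> <1 1 1> <1 1 2>}
TSO∖claimed = {<0 0 2>}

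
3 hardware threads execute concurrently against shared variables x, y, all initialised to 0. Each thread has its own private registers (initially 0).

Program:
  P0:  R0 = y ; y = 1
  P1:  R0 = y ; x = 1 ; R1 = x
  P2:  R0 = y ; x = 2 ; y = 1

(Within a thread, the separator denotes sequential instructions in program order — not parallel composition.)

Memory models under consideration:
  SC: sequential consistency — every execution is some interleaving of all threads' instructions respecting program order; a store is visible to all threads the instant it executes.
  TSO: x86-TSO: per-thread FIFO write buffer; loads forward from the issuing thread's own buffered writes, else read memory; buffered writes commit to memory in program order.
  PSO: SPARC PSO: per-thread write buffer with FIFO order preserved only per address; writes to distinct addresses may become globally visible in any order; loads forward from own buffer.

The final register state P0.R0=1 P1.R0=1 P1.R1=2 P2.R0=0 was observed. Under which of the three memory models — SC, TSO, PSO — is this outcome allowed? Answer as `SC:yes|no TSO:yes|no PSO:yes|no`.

outcome vector order: (P0.R0,P1.R0,P1.R1,P2.R0)
SC: 11 outcomes — {<0 0 1 0> <0 0 1 1> <0 0 2 0> <0 0 2 1> <0 1 1 0> <0 1 1 1> <0 1 2 0> <0 1 2 1> <1 0 1 0> <1 0 2 0> <1 1 1 0>}
TSO: 11 outcomes — {<0 0 1 0> <0 0 1 1> <0 0 2 0> <0 0 2 1> <0 1 1 0> <0 1 1 1> <0 1 2 0> <0 1 2 1> <1 0 1 0> <1 0 2 0> <1 1 1 0>}
PSO: 12 outcomes — {<0 0 1 0> <0 0 1 1> <0 0 2 0> <0 0 2 1> <0 1 1 0> <0 1 1 1> <0 1 2 0> <0 1 2 1> <1 0 1 0> <1 0 2 0> <1 1 1 0> <1 1 2 0>}
target <1 1 2 0> ∈ {PSO}

SC:no TSO:no PSO:yes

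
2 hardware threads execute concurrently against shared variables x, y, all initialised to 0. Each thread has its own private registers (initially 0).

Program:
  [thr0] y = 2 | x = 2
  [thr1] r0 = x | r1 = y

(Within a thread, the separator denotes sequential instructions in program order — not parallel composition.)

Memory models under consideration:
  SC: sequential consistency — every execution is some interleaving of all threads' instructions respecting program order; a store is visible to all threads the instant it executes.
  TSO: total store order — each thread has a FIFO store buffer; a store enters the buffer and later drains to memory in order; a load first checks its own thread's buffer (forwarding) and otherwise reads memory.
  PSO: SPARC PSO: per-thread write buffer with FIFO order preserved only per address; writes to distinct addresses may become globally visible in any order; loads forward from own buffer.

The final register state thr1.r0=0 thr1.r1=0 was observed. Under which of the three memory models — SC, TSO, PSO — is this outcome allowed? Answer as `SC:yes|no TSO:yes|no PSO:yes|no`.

outcome vector order: (thr1.r0,thr1.r1)
[SC] allowed = {(0,0) (0,2) (2,2)}
[TSO] allowed = {(0,0) (0,2) (2,2)}
[PSO] allowed = {(0,0) (0,2) (2,0) (2,2)}
target (0,0) ∈ {SC,TSO,PSO}

SC:yes TSO:yes PSO:yes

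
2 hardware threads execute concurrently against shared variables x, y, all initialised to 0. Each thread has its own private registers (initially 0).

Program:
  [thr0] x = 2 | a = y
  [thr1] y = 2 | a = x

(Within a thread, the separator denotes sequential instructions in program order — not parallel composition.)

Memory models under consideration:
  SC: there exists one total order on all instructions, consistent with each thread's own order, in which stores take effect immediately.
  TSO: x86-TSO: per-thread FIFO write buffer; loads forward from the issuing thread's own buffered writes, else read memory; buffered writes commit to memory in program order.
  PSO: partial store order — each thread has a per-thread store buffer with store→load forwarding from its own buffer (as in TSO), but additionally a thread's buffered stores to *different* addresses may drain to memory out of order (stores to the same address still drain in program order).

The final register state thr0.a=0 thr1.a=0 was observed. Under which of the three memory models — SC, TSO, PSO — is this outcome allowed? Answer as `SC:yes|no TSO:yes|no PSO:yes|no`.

SC:no TSO:yes PSO:yes

outcome vector order: (thr0.a,thr1.a)
[SC] allowed = {02; 20; 22}
[TSO] allowed = {00; 02; 20; 22}
[PSO] allowed = {00; 02; 20; 22}
target 00 ∈ {TSO,PSO}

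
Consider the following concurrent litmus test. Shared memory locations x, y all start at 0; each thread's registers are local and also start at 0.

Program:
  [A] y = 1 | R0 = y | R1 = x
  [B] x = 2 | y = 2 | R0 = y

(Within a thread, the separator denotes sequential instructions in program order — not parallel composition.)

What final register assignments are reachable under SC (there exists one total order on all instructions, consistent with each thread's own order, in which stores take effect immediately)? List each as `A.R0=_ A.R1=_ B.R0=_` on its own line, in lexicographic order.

A.R0=1 A.R1=0 B.R0=2
A.R0=1 A.R1=2 B.R0=1
A.R0=1 A.R1=2 B.R0=2
A.R0=2 A.R1=2 B.R0=2

outcome vector order: (A.R0,A.R1,B.R0)
|SC outcomes| = 4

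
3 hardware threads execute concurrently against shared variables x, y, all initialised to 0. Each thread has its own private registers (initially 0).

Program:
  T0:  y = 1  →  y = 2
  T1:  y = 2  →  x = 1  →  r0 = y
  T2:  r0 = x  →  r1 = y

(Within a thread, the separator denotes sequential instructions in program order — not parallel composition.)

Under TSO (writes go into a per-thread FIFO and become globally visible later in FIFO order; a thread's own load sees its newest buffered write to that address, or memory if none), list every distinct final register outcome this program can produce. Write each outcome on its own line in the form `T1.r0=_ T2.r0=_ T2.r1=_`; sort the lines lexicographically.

T1.r0=1 T2.r0=0 T2.r1=0
T1.r0=1 T2.r0=0 T2.r1=1
T1.r0=1 T2.r0=0 T2.r1=2
T1.r0=1 T2.r0=1 T2.r1=1
T1.r0=1 T2.r0=1 T2.r1=2
T1.r0=2 T2.r0=0 T2.r1=0
T1.r0=2 T2.r0=0 T2.r1=1
T1.r0=2 T2.r0=0 T2.r1=2
T1.r0=2 T2.r0=1 T2.r1=1
T1.r0=2 T2.r0=1 T2.r1=2

outcome vector order: (T1.r0,T2.r0,T2.r1)
|TSO outcomes| = 10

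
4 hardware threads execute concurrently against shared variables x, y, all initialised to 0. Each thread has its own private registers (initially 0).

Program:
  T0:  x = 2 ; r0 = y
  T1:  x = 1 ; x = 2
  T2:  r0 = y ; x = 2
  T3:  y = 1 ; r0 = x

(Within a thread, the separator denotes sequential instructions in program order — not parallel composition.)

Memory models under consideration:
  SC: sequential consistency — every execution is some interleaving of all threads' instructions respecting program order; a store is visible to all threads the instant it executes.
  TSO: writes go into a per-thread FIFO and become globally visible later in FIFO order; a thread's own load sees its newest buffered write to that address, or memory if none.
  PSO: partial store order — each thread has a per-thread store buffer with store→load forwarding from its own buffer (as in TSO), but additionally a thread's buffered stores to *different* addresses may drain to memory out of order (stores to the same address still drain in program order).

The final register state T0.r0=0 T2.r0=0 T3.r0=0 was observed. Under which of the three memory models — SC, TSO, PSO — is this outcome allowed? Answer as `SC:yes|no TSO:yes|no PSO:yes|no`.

SC:no TSO:yes PSO:yes

outcome vector order: (T0.r0,T2.r0,T3.r0)
under SC → (0,0,1) (0,0,2) (0,1,1) (0,1,2) (1,0,0) (1,0,1) (1,0,2) (1,1,0) (1,1,1) (1,1,2)
under TSO → (0,0,0) (0,0,1) (0,0,2) (0,1,0) (0,1,1) (0,1,2) (1,0,0) (1,0,1) (1,0,2) (1,1,0) (1,1,1) (1,1,2)
under PSO → (0,0,0) (0,0,1) (0,0,2) (0,1,0) (0,1,1) (0,1,2) (1,0,0) (1,0,1) (1,0,2) (1,1,0) (1,1,1) (1,1,2)
target (0,0,0) ∈ {TSO,PSO}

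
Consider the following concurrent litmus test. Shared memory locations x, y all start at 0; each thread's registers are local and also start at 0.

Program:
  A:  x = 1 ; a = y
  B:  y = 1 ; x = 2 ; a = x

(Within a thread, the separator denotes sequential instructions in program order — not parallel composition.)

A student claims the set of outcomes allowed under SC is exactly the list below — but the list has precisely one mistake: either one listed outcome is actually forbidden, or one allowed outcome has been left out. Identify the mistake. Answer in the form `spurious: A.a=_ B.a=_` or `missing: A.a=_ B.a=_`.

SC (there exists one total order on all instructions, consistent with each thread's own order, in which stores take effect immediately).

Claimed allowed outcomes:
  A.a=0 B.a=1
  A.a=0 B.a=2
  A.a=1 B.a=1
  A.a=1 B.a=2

spurious: A.a=0 B.a=1

outcome vector order: (A.a,B.a)
[SC] allowed = {0/2; 1/1; 1/2}
claimed∖SC = {0/1}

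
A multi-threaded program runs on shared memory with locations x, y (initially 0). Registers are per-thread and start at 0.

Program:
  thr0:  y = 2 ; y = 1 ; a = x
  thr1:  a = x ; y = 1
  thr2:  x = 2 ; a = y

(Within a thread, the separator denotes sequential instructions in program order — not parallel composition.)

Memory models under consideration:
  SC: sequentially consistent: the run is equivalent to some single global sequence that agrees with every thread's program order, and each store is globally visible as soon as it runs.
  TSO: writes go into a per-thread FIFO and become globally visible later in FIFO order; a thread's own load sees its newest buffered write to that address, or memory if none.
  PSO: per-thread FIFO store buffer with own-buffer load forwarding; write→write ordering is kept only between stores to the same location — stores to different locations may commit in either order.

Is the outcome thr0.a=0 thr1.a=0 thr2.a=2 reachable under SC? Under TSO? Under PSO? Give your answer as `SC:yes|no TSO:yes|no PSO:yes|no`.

SC:no TSO:yes PSO:yes

outcome vector order: (thr0.a,thr1.a,thr2.a)
[SC] allowed = {001, 021, 200, 201, 202, 220, 221, 222}
[TSO] allowed = {000, 001, 002, 020, 021, 022, 200, 201, 202, 220, 221, 222}
[PSO] allowed = {000, 001, 002, 020, 021, 022, 200, 201, 202, 220, 221, 222}
target 002 ∈ {TSO,PSO}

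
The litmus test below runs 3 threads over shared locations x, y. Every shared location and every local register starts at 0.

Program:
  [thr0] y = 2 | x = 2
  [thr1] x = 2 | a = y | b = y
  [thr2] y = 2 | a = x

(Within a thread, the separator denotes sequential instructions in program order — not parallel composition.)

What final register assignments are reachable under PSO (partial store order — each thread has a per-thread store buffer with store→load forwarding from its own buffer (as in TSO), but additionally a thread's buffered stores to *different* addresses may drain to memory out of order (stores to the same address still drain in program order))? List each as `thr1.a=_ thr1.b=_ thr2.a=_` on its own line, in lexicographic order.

thr1.a=0 thr1.b=0 thr2.a=0
thr1.a=0 thr1.b=0 thr2.a=2
thr1.a=0 thr1.b=2 thr2.a=0
thr1.a=0 thr1.b=2 thr2.a=2
thr1.a=2 thr1.b=2 thr2.a=0
thr1.a=2 thr1.b=2 thr2.a=2

outcome vector order: (thr1.a,thr1.b,thr2.a)
|PSO outcomes| = 6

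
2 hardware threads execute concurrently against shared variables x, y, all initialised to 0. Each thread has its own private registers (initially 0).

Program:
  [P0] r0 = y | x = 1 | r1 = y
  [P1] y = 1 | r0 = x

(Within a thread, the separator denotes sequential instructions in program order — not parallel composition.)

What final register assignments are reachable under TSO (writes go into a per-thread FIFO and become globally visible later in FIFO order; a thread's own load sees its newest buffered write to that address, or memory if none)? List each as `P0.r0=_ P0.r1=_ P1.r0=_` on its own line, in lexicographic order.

outcome vector order: (P0.r0,P0.r1,P1.r0)
|TSO outcomes| = 6

P0.r0=0 P0.r1=0 P1.r0=0
P0.r0=0 P0.r1=0 P1.r0=1
P0.r0=0 P0.r1=1 P1.r0=0
P0.r0=0 P0.r1=1 P1.r0=1
P0.r0=1 P0.r1=1 P1.r0=0
P0.r0=1 P0.r1=1 P1.r0=1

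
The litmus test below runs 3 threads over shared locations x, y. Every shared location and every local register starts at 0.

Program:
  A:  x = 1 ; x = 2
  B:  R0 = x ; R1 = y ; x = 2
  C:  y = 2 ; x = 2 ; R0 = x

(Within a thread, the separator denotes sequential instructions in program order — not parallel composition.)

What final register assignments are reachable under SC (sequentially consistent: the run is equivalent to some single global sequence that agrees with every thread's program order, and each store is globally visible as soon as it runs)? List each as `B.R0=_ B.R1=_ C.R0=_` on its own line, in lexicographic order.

B.R0=0 B.R1=0 C.R0=1
B.R0=0 B.R1=0 C.R0=2
B.R0=0 B.R1=2 C.R0=1
B.R0=0 B.R1=2 C.R0=2
B.R0=1 B.R1=0 C.R0=2
B.R0=1 B.R1=2 C.R0=1
B.R0=1 B.R1=2 C.R0=2
B.R0=2 B.R1=0 C.R0=2
B.R0=2 B.R1=2 C.R0=1
B.R0=2 B.R1=2 C.R0=2

outcome vector order: (B.R0,B.R1,C.R0)
|SC outcomes| = 10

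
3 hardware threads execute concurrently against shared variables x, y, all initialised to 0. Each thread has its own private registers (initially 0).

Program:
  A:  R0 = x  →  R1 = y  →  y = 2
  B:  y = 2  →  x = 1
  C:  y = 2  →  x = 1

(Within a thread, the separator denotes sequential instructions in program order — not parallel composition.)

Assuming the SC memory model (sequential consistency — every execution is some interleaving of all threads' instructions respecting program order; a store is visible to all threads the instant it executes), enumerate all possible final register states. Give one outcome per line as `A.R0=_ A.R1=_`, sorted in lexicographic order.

A.R0=0 A.R1=0
A.R0=0 A.R1=2
A.R0=1 A.R1=2

outcome vector order: (A.R0,A.R1)
|SC outcomes| = 3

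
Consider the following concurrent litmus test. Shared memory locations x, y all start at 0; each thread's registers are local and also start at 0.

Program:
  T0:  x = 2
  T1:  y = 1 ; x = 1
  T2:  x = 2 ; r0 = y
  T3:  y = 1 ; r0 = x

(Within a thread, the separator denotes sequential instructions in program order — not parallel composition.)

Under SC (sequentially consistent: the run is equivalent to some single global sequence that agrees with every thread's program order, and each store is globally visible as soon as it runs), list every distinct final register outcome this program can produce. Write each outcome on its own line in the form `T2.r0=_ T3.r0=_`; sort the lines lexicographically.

outcome vector order: (T2.r0,T3.r0)
|SC outcomes| = 5

T2.r0=0 T3.r0=1
T2.r0=0 T3.r0=2
T2.r0=1 T3.r0=0
T2.r0=1 T3.r0=1
T2.r0=1 T3.r0=2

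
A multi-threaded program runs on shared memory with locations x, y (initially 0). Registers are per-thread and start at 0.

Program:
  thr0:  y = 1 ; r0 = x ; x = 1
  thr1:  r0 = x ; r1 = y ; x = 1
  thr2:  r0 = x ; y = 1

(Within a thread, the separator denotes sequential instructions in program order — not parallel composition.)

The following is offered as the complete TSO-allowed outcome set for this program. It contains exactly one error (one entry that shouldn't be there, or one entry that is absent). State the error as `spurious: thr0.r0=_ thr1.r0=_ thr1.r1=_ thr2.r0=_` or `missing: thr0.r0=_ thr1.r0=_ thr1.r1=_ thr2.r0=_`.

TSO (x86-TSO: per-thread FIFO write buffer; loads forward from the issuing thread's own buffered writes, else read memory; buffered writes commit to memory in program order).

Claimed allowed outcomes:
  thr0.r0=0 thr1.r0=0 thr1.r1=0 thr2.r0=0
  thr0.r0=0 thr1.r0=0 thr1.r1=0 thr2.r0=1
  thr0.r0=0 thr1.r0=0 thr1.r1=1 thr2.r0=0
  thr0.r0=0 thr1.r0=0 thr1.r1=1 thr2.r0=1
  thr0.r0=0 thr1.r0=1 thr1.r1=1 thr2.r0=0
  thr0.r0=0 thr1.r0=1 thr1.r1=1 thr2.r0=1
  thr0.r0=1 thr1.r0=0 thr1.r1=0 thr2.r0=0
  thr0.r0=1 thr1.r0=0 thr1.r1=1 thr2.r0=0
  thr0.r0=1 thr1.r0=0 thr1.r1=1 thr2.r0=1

missing: thr0.r0=1 thr1.r0=0 thr1.r1=0 thr2.r0=1

outcome vector order: (thr0.r0,thr1.r0,thr1.r1,thr2.r0)
under TSO → <0 0 0 0> <0 0 0 1> <0 0 1 0> <0 0 1 1> <0 1 1 0> <0 1 1 1> <1 0 0 0> <1 0 0 1> <1 0 1 0> <1 0 1 1>
TSO∖claimed = {<1 0 0 1>}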